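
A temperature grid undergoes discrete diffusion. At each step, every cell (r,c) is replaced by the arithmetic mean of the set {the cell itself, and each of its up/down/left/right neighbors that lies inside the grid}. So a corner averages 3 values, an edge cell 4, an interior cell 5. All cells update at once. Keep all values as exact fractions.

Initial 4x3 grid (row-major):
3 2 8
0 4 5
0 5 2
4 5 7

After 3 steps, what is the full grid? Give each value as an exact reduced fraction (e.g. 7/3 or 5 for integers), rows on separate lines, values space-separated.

Answer: 5977/2160 51053/14400 3029/720
9677/3600 20797/6000 5059/1200
3599/1200 21697/6000 15647/3600
2419/720 58133/14400 9547/2160

Derivation:
After step 1:
  5/3 17/4 5
  7/4 16/5 19/4
  9/4 16/5 19/4
  3 21/4 14/3
After step 2:
  23/9 847/240 14/3
  133/60 343/100 177/40
  51/20 373/100 521/120
  7/2 967/240 44/9
After step 3:
  5977/2160 51053/14400 3029/720
  9677/3600 20797/6000 5059/1200
  3599/1200 21697/6000 15647/3600
  2419/720 58133/14400 9547/2160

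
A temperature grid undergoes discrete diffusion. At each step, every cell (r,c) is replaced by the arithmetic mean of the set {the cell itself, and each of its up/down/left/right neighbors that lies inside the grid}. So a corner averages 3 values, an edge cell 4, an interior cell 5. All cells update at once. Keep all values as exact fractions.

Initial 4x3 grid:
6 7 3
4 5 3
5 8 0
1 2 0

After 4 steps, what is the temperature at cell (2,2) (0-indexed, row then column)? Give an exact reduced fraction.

Step 1: cell (2,2) = 11/4
Step 2: cell (2,2) = 61/24
Step 3: cell (2,2) = 11057/3600
Step 4: cell (2,2) = 342149/108000
Full grid after step 4:
  635483/129600 1355269/288000 555583/129600
  500369/108000 169837/40000 422869/108000
  421649/108000 1302583/360000 342149/108000
  445913/129600 2612597/864000 362213/129600

Answer: 342149/108000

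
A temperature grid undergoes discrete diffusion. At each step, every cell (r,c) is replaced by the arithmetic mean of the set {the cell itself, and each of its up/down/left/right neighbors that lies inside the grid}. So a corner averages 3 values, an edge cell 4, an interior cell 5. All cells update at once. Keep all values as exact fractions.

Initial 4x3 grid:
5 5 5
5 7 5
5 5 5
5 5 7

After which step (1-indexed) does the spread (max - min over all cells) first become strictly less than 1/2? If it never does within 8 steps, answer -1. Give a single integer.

Answer: 2

Derivation:
Step 1: max=17/3, min=5, spread=2/3
Step 2: max=50/9, min=31/6, spread=7/18
  -> spread < 1/2 first at step 2
Step 3: max=5927/1080, min=6293/1200, spread=2633/10800
Step 4: max=293479/54000, min=190261/36000, spread=647/4320
Step 5: max=21054617/3888000, min=6866539/1296000, spread=455/3888
Step 6: max=1258024603/233280000, min=413139101/77760000, spread=186073/2332800
Step 7: max=75344837177/13996800000, min=24809418559/4665600000, spread=1833163/27993600
Step 8: max=4512415033243/839808000000, min=1490670609581/279936000000, spread=80806409/1679616000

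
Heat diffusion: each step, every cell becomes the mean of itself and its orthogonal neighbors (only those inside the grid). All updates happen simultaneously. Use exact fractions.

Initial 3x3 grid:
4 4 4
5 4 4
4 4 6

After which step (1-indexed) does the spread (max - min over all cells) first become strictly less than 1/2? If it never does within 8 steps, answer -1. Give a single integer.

Answer: 2

Derivation:
Step 1: max=14/3, min=4, spread=2/3
Step 2: max=41/9, min=62/15, spread=19/45
  -> spread < 1/2 first at step 2
Step 3: max=1199/270, min=7553/1800, spread=1321/5400
Step 4: max=142421/32400, min=547759/129600, spread=877/5184
Step 5: max=1060439/243000, min=33012173/7776000, spread=7375/62208
Step 6: max=506877539/116640000, min=1988667031/466560000, spread=62149/746496
Step 7: max=15159808829/3499200000, min=119642398757/27993600000, spread=523543/8957952
Step 8: max=1815532121201/419904000000, min=7193213031679/1679616000000, spread=4410589/107495424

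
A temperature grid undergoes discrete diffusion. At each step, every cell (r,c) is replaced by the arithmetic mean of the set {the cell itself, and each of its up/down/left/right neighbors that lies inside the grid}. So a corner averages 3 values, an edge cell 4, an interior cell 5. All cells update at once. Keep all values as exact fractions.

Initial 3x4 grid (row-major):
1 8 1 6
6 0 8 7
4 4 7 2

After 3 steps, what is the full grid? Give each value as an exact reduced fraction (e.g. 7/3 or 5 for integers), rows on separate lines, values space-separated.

Answer: 373/90 9701/2400 35443/7200 1337/270
55091/14400 6841/1500 2327/500 25477/4800
9247/2160 15239/3600 2273/450 10991/2160

Derivation:
After step 1:
  5 5/2 23/4 14/3
  11/4 26/5 23/5 23/4
  14/3 15/4 21/4 16/3
After step 2:
  41/12 369/80 1051/240 97/18
  1057/240 94/25 531/100 407/80
  67/18 283/60 71/15 49/9
After step 3:
  373/90 9701/2400 35443/7200 1337/270
  55091/14400 6841/1500 2327/500 25477/4800
  9247/2160 15239/3600 2273/450 10991/2160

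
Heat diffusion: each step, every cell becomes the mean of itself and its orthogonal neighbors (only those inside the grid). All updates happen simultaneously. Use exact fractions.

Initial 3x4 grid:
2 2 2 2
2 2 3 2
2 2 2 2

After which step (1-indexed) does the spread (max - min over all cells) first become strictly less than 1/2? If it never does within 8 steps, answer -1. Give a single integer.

Answer: 1

Derivation:
Step 1: max=9/4, min=2, spread=1/4
  -> spread < 1/2 first at step 1
Step 2: max=223/100, min=2, spread=23/100
Step 3: max=10411/4800, min=813/400, spread=131/960
Step 4: max=92951/43200, min=14791/7200, spread=841/8640
Step 5: max=37102051/17280000, min=2973373/1440000, spread=56863/691200
Step 6: max=332574341/155520000, min=26909543/12960000, spread=386393/6220800
Step 7: max=132809723131/62208000000, min=10788358813/5184000000, spread=26795339/497664000
Step 8: max=7948775714129/3732480000000, min=649166149667/311040000000, spread=254051069/5971968000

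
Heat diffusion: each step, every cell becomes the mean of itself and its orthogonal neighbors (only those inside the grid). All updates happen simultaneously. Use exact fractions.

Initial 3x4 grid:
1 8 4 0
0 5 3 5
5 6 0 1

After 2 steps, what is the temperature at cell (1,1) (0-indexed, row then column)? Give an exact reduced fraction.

Step 1: cell (1,1) = 22/5
Step 2: cell (1,1) = 381/100
Full grid after step 2:
  41/12 313/80 293/80 3
  829/240 381/100 163/50 213/80
  125/36 437/120 119/40 9/4

Answer: 381/100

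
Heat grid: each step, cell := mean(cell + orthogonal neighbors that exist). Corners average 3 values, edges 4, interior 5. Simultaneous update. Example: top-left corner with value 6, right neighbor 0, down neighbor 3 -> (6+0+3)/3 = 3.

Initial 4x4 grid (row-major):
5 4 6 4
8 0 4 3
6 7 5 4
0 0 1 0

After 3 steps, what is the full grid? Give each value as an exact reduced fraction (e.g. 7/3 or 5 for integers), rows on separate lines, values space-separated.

Answer: 10381/2160 31423/7200 30599/7200 536/135
7987/1800 26179/6000 2863/750 27269/7200
799/200 3469/1000 20083/6000 21709/7200
1111/360 1163/400 8867/3600 5437/2160

Derivation:
After step 1:
  17/3 15/4 9/2 13/3
  19/4 23/5 18/5 15/4
  21/4 18/5 21/5 3
  2 2 3/2 5/3
After step 2:
  85/18 1111/240 971/240 151/36
  76/15 203/50 413/100 881/240
  39/10 393/100 159/50 757/240
  37/12 91/40 281/120 37/18
After step 3:
  10381/2160 31423/7200 30599/7200 536/135
  7987/1800 26179/6000 2863/750 27269/7200
  799/200 3469/1000 20083/6000 21709/7200
  1111/360 1163/400 8867/3600 5437/2160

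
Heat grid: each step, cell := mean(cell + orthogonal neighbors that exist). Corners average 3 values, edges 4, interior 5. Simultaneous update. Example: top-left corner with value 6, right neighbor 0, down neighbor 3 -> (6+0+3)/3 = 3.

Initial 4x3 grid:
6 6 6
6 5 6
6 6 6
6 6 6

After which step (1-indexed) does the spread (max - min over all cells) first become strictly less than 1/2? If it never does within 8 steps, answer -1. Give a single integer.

Step 1: max=6, min=23/4, spread=1/4
  -> spread < 1/2 first at step 1
Step 2: max=6, min=577/100, spread=23/100
Step 3: max=2387/400, min=27989/4800, spread=131/960
Step 4: max=42809/7200, min=252649/43200, spread=841/8640
Step 5: max=8546627/1440000, min=101137949/17280000, spread=56863/691200
Step 6: max=76770457/12960000, min=911585659/155520000, spread=386393/6220800
Step 7: max=30683641187/5184000000, min=364854276869/62208000000, spread=26795339/497664000
Step 8: max=1839153850333/311040000000, min=21911064285871/3732480000000, spread=254051069/5971968000

Answer: 1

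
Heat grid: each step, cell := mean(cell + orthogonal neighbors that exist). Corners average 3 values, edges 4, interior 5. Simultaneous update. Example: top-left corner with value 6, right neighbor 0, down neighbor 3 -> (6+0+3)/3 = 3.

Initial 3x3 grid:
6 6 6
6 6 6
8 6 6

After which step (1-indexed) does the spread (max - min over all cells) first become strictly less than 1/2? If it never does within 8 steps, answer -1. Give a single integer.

Answer: 3

Derivation:
Step 1: max=20/3, min=6, spread=2/3
Step 2: max=59/9, min=6, spread=5/9
Step 3: max=689/108, min=6, spread=41/108
  -> spread < 1/2 first at step 3
Step 4: max=41011/6480, min=1091/180, spread=347/1296
Step 5: max=2439737/388800, min=10957/1800, spread=2921/15552
Step 6: max=145796539/23328000, min=1321483/216000, spread=24611/186624
Step 7: max=8716802033/1399680000, min=29816741/4860000, spread=207329/2239488
Step 8: max=521914752451/83980800000, min=1594001599/259200000, spread=1746635/26873856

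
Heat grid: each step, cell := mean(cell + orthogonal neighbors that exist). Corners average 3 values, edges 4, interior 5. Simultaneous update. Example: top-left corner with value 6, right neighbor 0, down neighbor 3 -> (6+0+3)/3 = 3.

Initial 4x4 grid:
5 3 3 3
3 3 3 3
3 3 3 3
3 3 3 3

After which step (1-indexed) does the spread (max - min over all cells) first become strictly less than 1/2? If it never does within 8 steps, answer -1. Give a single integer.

Answer: 3

Derivation:
Step 1: max=11/3, min=3, spread=2/3
Step 2: max=32/9, min=3, spread=5/9
Step 3: max=365/108, min=3, spread=41/108
  -> spread < 1/2 first at step 3
Step 4: max=10763/3240, min=3, spread=1043/3240
Step 5: max=317153/97200, min=3, spread=25553/97200
Step 6: max=9419459/2916000, min=27079/9000, spread=645863/2916000
Step 7: max=280081691/87480000, min=180971/60000, spread=16225973/87480000
Step 8: max=8350677983/2624400000, min=81701/27000, spread=409340783/2624400000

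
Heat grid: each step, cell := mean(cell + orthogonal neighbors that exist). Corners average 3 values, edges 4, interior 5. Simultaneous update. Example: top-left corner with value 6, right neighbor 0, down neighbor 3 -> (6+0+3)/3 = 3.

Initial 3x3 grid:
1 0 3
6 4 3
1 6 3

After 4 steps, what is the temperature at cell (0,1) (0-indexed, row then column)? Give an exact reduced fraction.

Step 1: cell (0,1) = 2
Step 2: cell (0,1) = 38/15
Step 3: cell (0,1) = 4727/1800
Step 4: cell (0,1) = 153647/54000
Full grid after step 4:
  92239/32400 153647/54000 121777/43200
  86261/27000 1126199/360000 910909/288000
  222803/64800 1512301/432000 49109/14400

Answer: 153647/54000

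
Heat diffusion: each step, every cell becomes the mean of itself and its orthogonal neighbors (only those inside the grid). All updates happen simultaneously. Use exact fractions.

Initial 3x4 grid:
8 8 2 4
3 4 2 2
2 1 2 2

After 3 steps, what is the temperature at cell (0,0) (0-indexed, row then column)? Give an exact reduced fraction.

Answer: 10271/2160

Derivation:
Step 1: cell (0,0) = 19/3
Step 2: cell (0,0) = 193/36
Step 3: cell (0,0) = 10271/2160
Full grid after step 3:
  10271/2160 3143/720 2593/720 409/135
  2281/576 4261/1200 35/12 3737/1440
  2227/720 41/15 283/120 263/120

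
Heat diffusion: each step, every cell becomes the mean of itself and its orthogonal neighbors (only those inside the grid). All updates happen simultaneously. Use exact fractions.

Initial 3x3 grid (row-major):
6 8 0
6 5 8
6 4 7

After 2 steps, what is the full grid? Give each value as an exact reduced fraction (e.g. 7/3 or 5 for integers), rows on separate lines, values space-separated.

Answer: 103/18 459/80 181/36
479/80 136/25 343/60
199/36 701/120 101/18

Derivation:
After step 1:
  20/3 19/4 16/3
  23/4 31/5 5
  16/3 11/2 19/3
After step 2:
  103/18 459/80 181/36
  479/80 136/25 343/60
  199/36 701/120 101/18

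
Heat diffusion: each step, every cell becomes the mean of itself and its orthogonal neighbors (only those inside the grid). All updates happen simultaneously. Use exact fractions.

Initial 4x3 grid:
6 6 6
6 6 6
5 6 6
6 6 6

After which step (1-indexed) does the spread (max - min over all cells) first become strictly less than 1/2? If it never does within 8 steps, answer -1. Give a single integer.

Step 1: max=6, min=17/3, spread=1/3
  -> spread < 1/2 first at step 1
Step 2: max=6, min=689/120, spread=31/120
Step 3: max=6, min=6269/1080, spread=211/1080
Step 4: max=10753/1800, min=631103/108000, spread=14077/108000
Step 5: max=644317/108000, min=5691593/972000, spread=5363/48600
Step 6: max=357131/60000, min=171219191/29160000, spread=93859/1166400
Step 7: max=577863533/97200000, min=10287325519/1749600000, spread=4568723/69984000
Step 8: max=17314381111/2916000000, min=618075564371/104976000000, spread=8387449/167961600

Answer: 1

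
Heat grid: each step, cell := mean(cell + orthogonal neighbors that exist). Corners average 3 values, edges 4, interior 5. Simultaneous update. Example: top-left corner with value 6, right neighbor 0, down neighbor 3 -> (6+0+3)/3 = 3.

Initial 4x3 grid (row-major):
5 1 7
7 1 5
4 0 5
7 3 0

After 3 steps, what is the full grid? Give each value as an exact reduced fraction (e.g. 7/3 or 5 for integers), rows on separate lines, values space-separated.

After step 1:
  13/3 7/2 13/3
  17/4 14/5 9/2
  9/2 13/5 5/2
  14/3 5/2 8/3
After step 2:
  145/36 449/120 37/9
  953/240 353/100 53/15
  961/240 149/50 46/15
  35/9 373/120 23/9
After step 3:
  8453/2160 27739/7200 4099/1080
  27959/7200 21307/6000 12817/3600
  26719/7200 20027/6000 5461/1800
  7921/2160 22559/7200 3143/1080

Answer: 8453/2160 27739/7200 4099/1080
27959/7200 21307/6000 12817/3600
26719/7200 20027/6000 5461/1800
7921/2160 22559/7200 3143/1080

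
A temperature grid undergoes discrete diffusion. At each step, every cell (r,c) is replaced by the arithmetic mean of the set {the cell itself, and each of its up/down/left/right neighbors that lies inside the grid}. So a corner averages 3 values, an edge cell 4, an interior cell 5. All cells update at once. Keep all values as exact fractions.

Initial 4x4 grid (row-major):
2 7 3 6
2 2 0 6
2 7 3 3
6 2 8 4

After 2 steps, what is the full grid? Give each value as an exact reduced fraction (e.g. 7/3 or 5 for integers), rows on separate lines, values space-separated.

Answer: 55/18 443/120 153/40 17/4
811/240 151/50 367/100 311/80
767/240 21/5 369/100 339/80
40/9 62/15 24/5 53/12

Derivation:
After step 1:
  11/3 7/2 4 5
  2 18/5 14/5 15/4
  17/4 16/5 21/5 4
  10/3 23/4 17/4 5
After step 2:
  55/18 443/120 153/40 17/4
  811/240 151/50 367/100 311/80
  767/240 21/5 369/100 339/80
  40/9 62/15 24/5 53/12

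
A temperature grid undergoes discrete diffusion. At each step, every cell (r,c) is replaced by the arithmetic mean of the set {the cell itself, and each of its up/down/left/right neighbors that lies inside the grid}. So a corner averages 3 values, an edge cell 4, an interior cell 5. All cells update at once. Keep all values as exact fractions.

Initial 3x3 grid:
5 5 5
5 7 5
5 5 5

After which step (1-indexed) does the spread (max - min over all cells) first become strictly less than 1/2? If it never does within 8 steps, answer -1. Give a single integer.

Answer: 2

Derivation:
Step 1: max=11/2, min=5, spread=1/2
Step 2: max=137/25, min=209/40, spread=51/200
  -> spread < 1/2 first at step 2
Step 3: max=12823/2400, min=947/180, spread=589/7200
Step 4: max=79943/15000, min=761081/144000, spread=31859/720000
Step 5: max=45891607/8640000, min=4764721/900000, spread=751427/43200000
Step 6: max=286634687/54000000, min=2747063129/518400000, spread=23149331/2592000000
Step 7: max=165002654263/31104000000, min=17174931889/3240000000, spread=616540643/155520000000
Step 8: max=1031112453983/194400000000, min=9895132008761/1866240000000, spread=17737747379/9331200000000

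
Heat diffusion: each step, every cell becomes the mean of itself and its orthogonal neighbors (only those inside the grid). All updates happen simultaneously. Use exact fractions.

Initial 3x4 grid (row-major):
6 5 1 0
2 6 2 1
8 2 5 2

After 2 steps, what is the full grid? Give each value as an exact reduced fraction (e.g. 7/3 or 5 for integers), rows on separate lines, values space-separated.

Answer: 43/9 427/120 61/24 47/36
517/120 433/100 62/25 91/48
59/12 77/20 41/12 20/9

Derivation:
After step 1:
  13/3 9/2 2 2/3
  11/2 17/5 3 5/4
  4 21/4 11/4 8/3
After step 2:
  43/9 427/120 61/24 47/36
  517/120 433/100 62/25 91/48
  59/12 77/20 41/12 20/9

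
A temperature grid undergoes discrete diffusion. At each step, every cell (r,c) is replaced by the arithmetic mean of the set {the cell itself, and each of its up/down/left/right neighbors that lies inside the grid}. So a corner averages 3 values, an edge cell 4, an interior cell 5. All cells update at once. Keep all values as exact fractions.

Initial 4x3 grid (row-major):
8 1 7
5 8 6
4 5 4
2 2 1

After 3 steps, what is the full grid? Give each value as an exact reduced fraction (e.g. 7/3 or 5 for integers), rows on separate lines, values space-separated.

Answer: 2261/432 19783/3600 2261/432
37111/7200 14809/3000 36961/7200
29581/7200 1067/250 29231/7200
7531/2160 2609/800 7391/2160

Derivation:
After step 1:
  14/3 6 14/3
  25/4 5 25/4
  4 23/5 4
  8/3 5/2 7/3
After step 2:
  203/36 61/12 203/36
  239/48 281/50 239/48
  1051/240 201/50 1031/240
  55/18 121/40 53/18
After step 3:
  2261/432 19783/3600 2261/432
  37111/7200 14809/3000 36961/7200
  29581/7200 1067/250 29231/7200
  7531/2160 2609/800 7391/2160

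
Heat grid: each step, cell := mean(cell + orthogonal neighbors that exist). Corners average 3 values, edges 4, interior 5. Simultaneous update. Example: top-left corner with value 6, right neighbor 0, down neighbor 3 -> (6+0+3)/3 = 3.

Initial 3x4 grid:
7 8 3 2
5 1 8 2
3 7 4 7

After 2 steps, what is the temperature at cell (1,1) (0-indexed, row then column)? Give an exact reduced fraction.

Answer: 219/50

Derivation:
Step 1: cell (1,1) = 29/5
Step 2: cell (1,1) = 219/50
Full grid after step 2:
  185/36 337/60 239/60 37/9
  161/30 219/50 259/50 901/240
  17/4 421/80 1091/240 187/36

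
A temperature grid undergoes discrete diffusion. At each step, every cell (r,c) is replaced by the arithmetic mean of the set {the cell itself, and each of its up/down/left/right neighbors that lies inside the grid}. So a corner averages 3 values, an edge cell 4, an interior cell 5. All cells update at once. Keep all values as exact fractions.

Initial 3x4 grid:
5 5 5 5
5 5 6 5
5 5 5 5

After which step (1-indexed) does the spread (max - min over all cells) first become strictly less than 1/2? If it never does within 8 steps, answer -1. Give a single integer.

Answer: 1

Derivation:
Step 1: max=21/4, min=5, spread=1/4
  -> spread < 1/2 first at step 1
Step 2: max=523/100, min=5, spread=23/100
Step 3: max=24811/4800, min=2013/400, spread=131/960
Step 4: max=222551/43200, min=36391/7200, spread=841/8640
Step 5: max=88942051/17280000, min=7293373/1440000, spread=56863/691200
Step 6: max=799134341/155520000, min=65789543/12960000, spread=386393/6220800
Step 7: max=319433723131/62208000000, min=26340358813/5184000000, spread=26795339/497664000
Step 8: max=19146215714129/3732480000000, min=1582286149667/311040000000, spread=254051069/5971968000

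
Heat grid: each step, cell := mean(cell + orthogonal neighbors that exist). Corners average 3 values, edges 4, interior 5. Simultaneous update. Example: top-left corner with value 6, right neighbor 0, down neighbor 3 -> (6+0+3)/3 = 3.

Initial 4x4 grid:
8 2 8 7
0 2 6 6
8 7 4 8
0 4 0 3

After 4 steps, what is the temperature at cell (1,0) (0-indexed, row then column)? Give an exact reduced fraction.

Answer: 898691/216000

Derivation:
Step 1: cell (1,0) = 9/2
Step 2: cell (1,0) = 899/240
Step 3: cell (1,0) = 30521/7200
Step 4: cell (1,0) = 898691/216000
Full grid after step 4:
  70859/16200 1011281/216000 388043/72000 41489/7200
  898691/216000 102901/22500 101367/20000 198179/36000
  291089/72000 16543/4000 411461/90000 523241/108000
  3029/800 70351/18000 219973/54000 141041/32400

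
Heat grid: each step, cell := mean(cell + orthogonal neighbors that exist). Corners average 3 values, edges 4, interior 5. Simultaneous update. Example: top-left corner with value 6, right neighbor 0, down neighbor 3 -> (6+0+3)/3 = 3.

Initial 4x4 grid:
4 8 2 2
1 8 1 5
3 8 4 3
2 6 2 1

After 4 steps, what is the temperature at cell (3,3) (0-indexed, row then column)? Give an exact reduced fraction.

Step 1: cell (3,3) = 2
Step 2: cell (3,3) = 17/6
Step 3: cell (3,3) = 2177/720
Step 4: cell (3,3) = 71123/21600
Full grid after step 4:
  58267/12960 929009/216000 282299/72000 25057/7200
  237761/54000 783509/180000 229337/60000 41489/12000
  46613/10800 746293/180000 15127/4000 118723/36000
  267511/64800 174533/43200 28699/8000 71123/21600

Answer: 71123/21600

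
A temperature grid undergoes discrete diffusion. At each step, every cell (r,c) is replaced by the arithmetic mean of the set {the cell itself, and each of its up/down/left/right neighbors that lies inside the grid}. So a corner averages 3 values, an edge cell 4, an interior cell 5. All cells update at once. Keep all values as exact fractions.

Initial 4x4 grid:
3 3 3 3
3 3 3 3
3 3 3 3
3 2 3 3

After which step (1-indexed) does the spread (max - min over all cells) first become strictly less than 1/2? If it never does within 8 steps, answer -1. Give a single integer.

Step 1: max=3, min=8/3, spread=1/3
  -> spread < 1/2 first at step 1
Step 2: max=3, min=329/120, spread=31/120
Step 3: max=3, min=3029/1080, spread=211/1080
Step 4: max=3, min=307157/108000, spread=16843/108000
Step 5: max=26921/9000, min=2777357/972000, spread=130111/972000
Step 6: max=1612841/540000, min=83837633/29160000, spread=3255781/29160000
Step 7: max=1608893/540000, min=2524046309/874800000, spread=82360351/874800000
Step 8: max=289093559/97200000, min=75980683109/26244000000, spread=2074577821/26244000000

Answer: 1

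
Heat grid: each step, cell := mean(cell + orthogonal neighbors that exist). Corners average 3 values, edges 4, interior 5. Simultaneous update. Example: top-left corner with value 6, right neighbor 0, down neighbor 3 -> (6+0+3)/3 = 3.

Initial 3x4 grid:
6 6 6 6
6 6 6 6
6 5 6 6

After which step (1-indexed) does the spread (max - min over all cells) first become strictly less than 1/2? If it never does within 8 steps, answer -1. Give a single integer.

Step 1: max=6, min=17/3, spread=1/3
  -> spread < 1/2 first at step 1
Step 2: max=6, min=689/120, spread=31/120
Step 3: max=6, min=6269/1080, spread=211/1080
Step 4: max=10753/1800, min=631103/108000, spread=14077/108000
Step 5: max=644317/108000, min=5691593/972000, spread=5363/48600
Step 6: max=357131/60000, min=171219191/29160000, spread=93859/1166400
Step 7: max=577863533/97200000, min=10287325519/1749600000, spread=4568723/69984000
Step 8: max=17314381111/2916000000, min=618075564371/104976000000, spread=8387449/167961600

Answer: 1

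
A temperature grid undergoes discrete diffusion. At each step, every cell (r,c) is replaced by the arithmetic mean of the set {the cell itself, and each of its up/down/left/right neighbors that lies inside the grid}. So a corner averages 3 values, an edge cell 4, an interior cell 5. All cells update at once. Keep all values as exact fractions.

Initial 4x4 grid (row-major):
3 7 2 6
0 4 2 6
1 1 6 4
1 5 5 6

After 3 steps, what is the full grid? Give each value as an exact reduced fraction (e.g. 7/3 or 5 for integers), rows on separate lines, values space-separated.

Answer: 1607/540 25517/7200 29029/7200 1925/432
19247/7200 4679/1500 24439/6000 15857/3600
16343/7200 3847/1200 3973/1000 381/80
5549/2160 5657/1800 527/120 1711/360

Derivation:
After step 1:
  10/3 4 17/4 14/3
  2 14/5 4 9/2
  3/4 17/5 18/5 11/2
  7/3 3 11/2 5
After step 2:
  28/9 863/240 203/48 161/36
  533/240 81/25 383/100 14/3
  509/240 271/100 22/5 93/20
  73/36 427/120 171/40 16/3
After step 3:
  1607/540 25517/7200 29029/7200 1925/432
  19247/7200 4679/1500 24439/6000 15857/3600
  16343/7200 3847/1200 3973/1000 381/80
  5549/2160 5657/1800 527/120 1711/360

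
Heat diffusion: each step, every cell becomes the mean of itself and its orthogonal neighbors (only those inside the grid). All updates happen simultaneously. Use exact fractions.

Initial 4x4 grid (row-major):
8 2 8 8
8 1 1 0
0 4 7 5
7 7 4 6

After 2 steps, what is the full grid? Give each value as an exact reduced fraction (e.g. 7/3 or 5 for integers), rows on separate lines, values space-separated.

Answer: 5 187/40 547/120 163/36
91/20 97/25 381/100 251/60
131/30 429/100 219/50 43/10
179/36 599/120 207/40 31/6

Derivation:
After step 1:
  6 19/4 19/4 16/3
  17/4 16/5 17/5 7/2
  19/4 19/5 21/5 9/2
  14/3 11/2 6 5
After step 2:
  5 187/40 547/120 163/36
  91/20 97/25 381/100 251/60
  131/30 429/100 219/50 43/10
  179/36 599/120 207/40 31/6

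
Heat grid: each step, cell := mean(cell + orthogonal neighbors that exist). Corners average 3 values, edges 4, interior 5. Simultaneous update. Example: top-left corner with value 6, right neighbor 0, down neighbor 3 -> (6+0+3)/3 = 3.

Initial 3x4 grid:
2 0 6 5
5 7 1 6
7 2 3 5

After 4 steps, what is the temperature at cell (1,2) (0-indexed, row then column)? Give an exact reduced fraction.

Answer: 1414087/360000

Derivation:
Step 1: cell (1,2) = 23/5
Step 2: cell (1,2) = 88/25
Step 3: cell (1,2) = 12619/3000
Step 4: cell (1,2) = 1414087/360000
Full grid after step 4:
  499177/129600 800597/216000 878257/216000 533717/129600
  1121161/288000 161543/40000 1414087/360000 3688823/864000
  545927/129600 215743/54000 224533/54000 529967/129600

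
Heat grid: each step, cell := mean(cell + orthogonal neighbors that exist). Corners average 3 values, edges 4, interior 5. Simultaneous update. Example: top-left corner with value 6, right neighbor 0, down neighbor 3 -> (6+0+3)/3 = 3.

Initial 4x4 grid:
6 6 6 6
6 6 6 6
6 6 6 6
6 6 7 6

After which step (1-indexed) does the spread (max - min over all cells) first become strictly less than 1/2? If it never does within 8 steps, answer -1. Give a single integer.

Step 1: max=19/3, min=6, spread=1/3
  -> spread < 1/2 first at step 1
Step 2: max=751/120, min=6, spread=31/120
Step 3: max=6691/1080, min=6, spread=211/1080
Step 4: max=664843/108000, min=6, spread=16843/108000
Step 5: max=5970643/972000, min=54079/9000, spread=130111/972000
Step 6: max=178602367/29160000, min=3247159/540000, spread=3255781/29160000
Step 7: max=5349153691/874800000, min=3251107/540000, spread=82360351/874800000
Step 8: max=160215316891/26244000000, min=585706441/97200000, spread=2074577821/26244000000

Answer: 1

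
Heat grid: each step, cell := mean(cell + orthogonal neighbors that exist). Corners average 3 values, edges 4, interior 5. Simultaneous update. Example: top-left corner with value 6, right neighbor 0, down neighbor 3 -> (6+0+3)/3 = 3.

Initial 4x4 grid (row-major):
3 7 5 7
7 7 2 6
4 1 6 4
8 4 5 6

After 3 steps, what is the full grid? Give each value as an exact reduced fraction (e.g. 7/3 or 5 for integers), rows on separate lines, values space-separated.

Answer: 718/135 38329/7200 4169/800 971/180
37219/7200 1852/375 2539/500 12077/2400
35243/7200 1811/375 2327/500 4023/800
1333/270 33953/7200 11699/2400 97/20

Derivation:
After step 1:
  17/3 11/2 21/4 6
  21/4 24/5 26/5 19/4
  5 22/5 18/5 11/2
  16/3 9/2 21/4 5
After step 2:
  197/36 1273/240 439/80 16/3
  1243/240 503/100 118/25 429/80
  1199/240 223/50 479/100 377/80
  89/18 1169/240 367/80 21/4
After step 3:
  718/135 38329/7200 4169/800 971/180
  37219/7200 1852/375 2539/500 12077/2400
  35243/7200 1811/375 2327/500 4023/800
  1333/270 33953/7200 11699/2400 97/20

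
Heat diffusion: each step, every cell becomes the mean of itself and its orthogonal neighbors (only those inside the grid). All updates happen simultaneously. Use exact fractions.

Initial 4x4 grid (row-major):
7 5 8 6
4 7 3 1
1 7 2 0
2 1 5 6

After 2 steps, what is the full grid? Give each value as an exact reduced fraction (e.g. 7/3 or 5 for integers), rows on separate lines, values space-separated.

Answer: 101/18 1367/240 429/80 13/3
1127/240 49/10 104/25 279/80
791/240 389/100 339/100 709/240
103/36 731/240 859/240 113/36

Derivation:
After step 1:
  16/3 27/4 11/2 5
  19/4 26/5 21/5 5/2
  7/2 18/5 17/5 9/4
  4/3 15/4 7/2 11/3
After step 2:
  101/18 1367/240 429/80 13/3
  1127/240 49/10 104/25 279/80
  791/240 389/100 339/100 709/240
  103/36 731/240 859/240 113/36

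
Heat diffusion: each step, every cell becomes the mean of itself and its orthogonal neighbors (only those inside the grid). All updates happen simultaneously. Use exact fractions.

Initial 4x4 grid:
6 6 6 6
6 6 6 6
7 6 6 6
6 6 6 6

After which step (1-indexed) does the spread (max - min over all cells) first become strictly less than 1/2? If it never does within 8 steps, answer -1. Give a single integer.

Answer: 1

Derivation:
Step 1: max=19/3, min=6, spread=1/3
  -> spread < 1/2 first at step 1
Step 2: max=751/120, min=6, spread=31/120
Step 3: max=6691/1080, min=6, spread=211/1080
Step 4: max=664843/108000, min=6, spread=16843/108000
Step 5: max=5970643/972000, min=54079/9000, spread=130111/972000
Step 6: max=178602367/29160000, min=3247159/540000, spread=3255781/29160000
Step 7: max=5349153691/874800000, min=3251107/540000, spread=82360351/874800000
Step 8: max=160215316891/26244000000, min=585706441/97200000, spread=2074577821/26244000000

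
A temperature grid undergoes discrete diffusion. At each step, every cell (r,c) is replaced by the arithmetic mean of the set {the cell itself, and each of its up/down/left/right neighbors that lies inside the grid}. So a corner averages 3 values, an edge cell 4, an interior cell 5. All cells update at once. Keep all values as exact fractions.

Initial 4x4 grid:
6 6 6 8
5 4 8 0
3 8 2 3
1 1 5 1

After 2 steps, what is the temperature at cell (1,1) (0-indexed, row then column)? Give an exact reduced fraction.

Step 1: cell (1,1) = 31/5
Step 2: cell (1,1) = 119/25
Full grid after step 2:
  47/9 731/120 127/24 197/36
  1237/240 119/25 543/100 179/48
  841/240 23/5 331/100 289/80
  29/9 169/60 71/20 9/4

Answer: 119/25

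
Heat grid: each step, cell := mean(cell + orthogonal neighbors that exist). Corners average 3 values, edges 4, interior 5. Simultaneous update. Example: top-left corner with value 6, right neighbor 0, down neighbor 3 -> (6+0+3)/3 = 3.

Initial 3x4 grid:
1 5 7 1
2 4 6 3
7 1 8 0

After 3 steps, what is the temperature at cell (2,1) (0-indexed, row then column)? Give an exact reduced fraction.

Answer: 30167/7200

Derivation:
Step 1: cell (2,1) = 5
Step 2: cell (2,1) = 941/240
Step 3: cell (2,1) = 30167/7200
Full grid after step 3:
  3803/1080 14621/3600 1807/450 4343/1080
  9049/2400 7777/2000 25631/6000 26717/7200
  8021/2160 30167/7200 28387/7200 8401/2160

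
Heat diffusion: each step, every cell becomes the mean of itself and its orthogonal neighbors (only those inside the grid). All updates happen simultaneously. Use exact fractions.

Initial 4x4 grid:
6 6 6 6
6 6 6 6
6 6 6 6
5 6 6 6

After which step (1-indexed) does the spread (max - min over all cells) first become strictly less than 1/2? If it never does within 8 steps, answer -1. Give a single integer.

Answer: 1

Derivation:
Step 1: max=6, min=17/3, spread=1/3
  -> spread < 1/2 first at step 1
Step 2: max=6, min=103/18, spread=5/18
Step 3: max=6, min=1255/216, spread=41/216
Step 4: max=6, min=37837/6480, spread=1043/6480
Step 5: max=6, min=1140847/194400, spread=25553/194400
Step 6: max=107921/18000, min=34320541/5832000, spread=645863/5832000
Step 7: max=719029/120000, min=1032118309/174960000, spread=16225973/174960000
Step 8: max=323299/54000, min=31015322017/5248800000, spread=409340783/5248800000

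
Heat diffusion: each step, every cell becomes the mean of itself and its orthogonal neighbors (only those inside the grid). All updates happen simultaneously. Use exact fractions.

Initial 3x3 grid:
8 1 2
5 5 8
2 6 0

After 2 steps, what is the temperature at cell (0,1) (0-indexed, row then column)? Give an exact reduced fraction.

Answer: 13/3

Derivation:
Step 1: cell (0,1) = 4
Step 2: cell (0,1) = 13/3
Full grid after step 2:
  41/9 13/3 137/36
  19/4 21/5 205/48
  151/36 69/16 35/9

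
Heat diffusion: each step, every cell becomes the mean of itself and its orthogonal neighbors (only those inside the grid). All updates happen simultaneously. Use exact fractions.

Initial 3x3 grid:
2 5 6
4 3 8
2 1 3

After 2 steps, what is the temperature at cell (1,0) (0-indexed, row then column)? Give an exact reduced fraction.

Step 1: cell (1,0) = 11/4
Step 2: cell (1,0) = 259/80
Full grid after step 2:
  125/36 91/20 46/9
  259/80 91/25 293/60
  22/9 767/240 15/4

Answer: 259/80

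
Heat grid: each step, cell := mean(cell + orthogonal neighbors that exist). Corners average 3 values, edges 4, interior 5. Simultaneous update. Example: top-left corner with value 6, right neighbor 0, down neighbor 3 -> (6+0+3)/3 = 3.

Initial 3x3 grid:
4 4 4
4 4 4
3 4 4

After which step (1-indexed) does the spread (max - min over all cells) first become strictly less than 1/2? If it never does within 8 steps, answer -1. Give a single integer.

Step 1: max=4, min=11/3, spread=1/3
  -> spread < 1/2 first at step 1
Step 2: max=4, min=67/18, spread=5/18
Step 3: max=4, min=823/216, spread=41/216
Step 4: max=1429/360, min=49709/12960, spread=347/2592
Step 5: max=14243/3600, min=3003463/777600, spread=2921/31104
Step 6: max=1702517/432000, min=180795461/46656000, spread=24611/373248
Step 7: max=38223259/9720000, min=10878717967/2799360000, spread=207329/4478976
Step 8: max=2034798401/518400000, min=653816447549/167961600000, spread=1746635/53747712

Answer: 1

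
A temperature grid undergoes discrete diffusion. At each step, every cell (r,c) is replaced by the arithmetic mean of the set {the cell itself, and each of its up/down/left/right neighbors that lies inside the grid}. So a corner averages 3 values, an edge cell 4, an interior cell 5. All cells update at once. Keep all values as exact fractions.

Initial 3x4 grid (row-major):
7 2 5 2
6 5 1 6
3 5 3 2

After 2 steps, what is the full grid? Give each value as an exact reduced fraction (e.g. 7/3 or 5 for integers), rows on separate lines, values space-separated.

After step 1:
  5 19/4 5/2 13/3
  21/4 19/5 4 11/4
  14/3 4 11/4 11/3
After step 2:
  5 321/80 187/48 115/36
  1123/240 109/25 79/25 59/16
  167/36 913/240 173/48 55/18

Answer: 5 321/80 187/48 115/36
1123/240 109/25 79/25 59/16
167/36 913/240 173/48 55/18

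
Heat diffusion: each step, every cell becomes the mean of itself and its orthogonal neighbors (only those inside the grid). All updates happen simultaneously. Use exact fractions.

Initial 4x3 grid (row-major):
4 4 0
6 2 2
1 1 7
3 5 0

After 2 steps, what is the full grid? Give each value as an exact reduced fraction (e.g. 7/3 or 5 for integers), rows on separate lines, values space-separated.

After step 1:
  14/3 5/2 2
  13/4 3 11/4
  11/4 16/5 5/2
  3 9/4 4
After step 2:
  125/36 73/24 29/12
  41/12 147/50 41/16
  61/20 137/50 249/80
  8/3 249/80 35/12

Answer: 125/36 73/24 29/12
41/12 147/50 41/16
61/20 137/50 249/80
8/3 249/80 35/12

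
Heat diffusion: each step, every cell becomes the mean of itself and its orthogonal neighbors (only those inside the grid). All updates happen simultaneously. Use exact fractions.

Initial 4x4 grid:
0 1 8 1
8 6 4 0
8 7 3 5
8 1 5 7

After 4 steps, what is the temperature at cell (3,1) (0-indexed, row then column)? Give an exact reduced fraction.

Step 1: cell (3,1) = 21/4
Step 2: cell (3,1) = 239/48
Step 3: cell (3,1) = 7823/1440
Step 4: cell (3,1) = 1132369/216000
Full grid after step 4:
  48769/10800 303407/72000 90269/24000 12719/3600
  119909/24000 45953/10000 123791/30000 271447/72000
  1170949/216000 462419/90000 405719/90000 911677/216000
  36613/6480 1132369/216000 1040137/216000 28729/6480

Answer: 1132369/216000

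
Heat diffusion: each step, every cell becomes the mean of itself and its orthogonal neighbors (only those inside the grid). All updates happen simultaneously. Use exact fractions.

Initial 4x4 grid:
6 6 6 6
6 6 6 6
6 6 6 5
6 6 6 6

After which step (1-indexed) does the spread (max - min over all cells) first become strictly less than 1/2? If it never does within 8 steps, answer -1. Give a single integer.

Answer: 1

Derivation:
Step 1: max=6, min=17/3, spread=1/3
  -> spread < 1/2 first at step 1
Step 2: max=6, min=689/120, spread=31/120
Step 3: max=6, min=6269/1080, spread=211/1080
Step 4: max=6, min=631157/108000, spread=16843/108000
Step 5: max=53921/9000, min=5693357/972000, spread=130111/972000
Step 6: max=3232841/540000, min=171317633/29160000, spread=3255781/29160000
Step 7: max=3228893/540000, min=5148446309/874800000, spread=82360351/874800000
Step 8: max=580693559/97200000, min=154712683109/26244000000, spread=2074577821/26244000000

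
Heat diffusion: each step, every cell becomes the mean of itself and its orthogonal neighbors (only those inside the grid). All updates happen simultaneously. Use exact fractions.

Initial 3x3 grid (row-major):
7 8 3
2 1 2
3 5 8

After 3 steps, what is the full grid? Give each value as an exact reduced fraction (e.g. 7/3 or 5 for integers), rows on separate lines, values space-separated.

Answer: 2359/540 6883/1600 9281/2160
19199/4800 24689/6000 29561/7200
4183/1080 56797/14400 2977/720

Derivation:
After step 1:
  17/3 19/4 13/3
  13/4 18/5 7/2
  10/3 17/4 5
After step 2:
  41/9 367/80 151/36
  317/80 387/100 493/120
  65/18 971/240 17/4
After step 3:
  2359/540 6883/1600 9281/2160
  19199/4800 24689/6000 29561/7200
  4183/1080 56797/14400 2977/720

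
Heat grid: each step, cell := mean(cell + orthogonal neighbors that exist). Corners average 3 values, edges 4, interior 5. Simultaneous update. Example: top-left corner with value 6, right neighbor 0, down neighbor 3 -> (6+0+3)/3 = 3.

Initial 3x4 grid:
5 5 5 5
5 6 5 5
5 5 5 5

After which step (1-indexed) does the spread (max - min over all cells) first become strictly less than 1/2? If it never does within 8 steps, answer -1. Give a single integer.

Step 1: max=21/4, min=5, spread=1/4
  -> spread < 1/2 first at step 1
Step 2: max=523/100, min=5, spread=23/100
Step 3: max=24811/4800, min=2013/400, spread=131/960
Step 4: max=222551/43200, min=36391/7200, spread=841/8640
Step 5: max=88942051/17280000, min=7293373/1440000, spread=56863/691200
Step 6: max=799134341/155520000, min=65789543/12960000, spread=386393/6220800
Step 7: max=319433723131/62208000000, min=26340358813/5184000000, spread=26795339/497664000
Step 8: max=19146215714129/3732480000000, min=1582286149667/311040000000, spread=254051069/5971968000

Answer: 1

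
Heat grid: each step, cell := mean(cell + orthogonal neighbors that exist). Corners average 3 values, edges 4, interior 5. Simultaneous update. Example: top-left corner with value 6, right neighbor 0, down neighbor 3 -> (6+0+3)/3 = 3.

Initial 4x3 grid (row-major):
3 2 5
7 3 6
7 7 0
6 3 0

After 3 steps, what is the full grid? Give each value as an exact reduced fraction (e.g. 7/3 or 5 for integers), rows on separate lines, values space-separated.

Answer: 161/36 11573/2880 427/108
2243/480 1061/240 5329/1440
7351/1440 493/120 1717/480
2047/432 2933/720 445/144

Derivation:
After step 1:
  4 13/4 13/3
  5 5 7/2
  27/4 4 13/4
  16/3 4 1
After step 2:
  49/12 199/48 133/36
  83/16 83/20 193/48
  253/48 23/5 47/16
  193/36 43/12 11/4
After step 3:
  161/36 11573/2880 427/108
  2243/480 1061/240 5329/1440
  7351/1440 493/120 1717/480
  2047/432 2933/720 445/144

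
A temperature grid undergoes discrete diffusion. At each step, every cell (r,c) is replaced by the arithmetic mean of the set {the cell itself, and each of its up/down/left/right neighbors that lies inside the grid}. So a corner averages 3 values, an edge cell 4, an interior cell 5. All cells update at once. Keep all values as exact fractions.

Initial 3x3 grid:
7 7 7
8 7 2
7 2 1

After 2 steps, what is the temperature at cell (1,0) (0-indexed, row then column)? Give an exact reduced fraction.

Answer: 509/80

Derivation:
Step 1: cell (1,0) = 29/4
Step 2: cell (1,0) = 509/80
Full grid after step 2:
  259/36 373/60 199/36
  509/80 559/100 329/80
  103/18 1007/240 61/18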